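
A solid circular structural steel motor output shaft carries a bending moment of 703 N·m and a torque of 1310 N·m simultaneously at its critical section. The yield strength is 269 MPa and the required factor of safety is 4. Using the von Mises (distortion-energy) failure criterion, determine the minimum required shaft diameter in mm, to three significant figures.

d = 58.7 mm

σ_allow = σ_y/n = 269/4 = 67.25 MPa.
For a solid shaft σ_b = 32M/(πd³) and τ = 16T/(πd³), so the von Mises stress is σ' = (16/πd³)·√(4M²+3T²).
√(4M²+3T²) = √(4×(703000)² + 3×(1.310×10^6)²) = 2.669×10^6 N·mm.
d³ = 16×2.669×10^6/(π×67.25) = 202200 mm³.
d = 58.69 mm.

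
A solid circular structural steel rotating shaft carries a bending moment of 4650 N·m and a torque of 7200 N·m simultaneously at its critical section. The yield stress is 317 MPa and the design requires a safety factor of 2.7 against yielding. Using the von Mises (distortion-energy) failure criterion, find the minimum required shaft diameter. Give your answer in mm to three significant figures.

σ_allow = σ_y/n = 317/2.7 = 117.4 MPa.
For a solid shaft σ_b = 32M/(πd³) and τ = 16T/(πd³), so the von Mises stress is σ' = (16/πd³)·√(4M²+3T²).
√(4M²+3T²) = √(4×(4.650×10^6)² + 3×(7.200×10^6)²) = 1.556×10^7 N·mm.
d³ = 16×1.556×10^7/(π×117.4) = 674800 mm³.
d = 87.71 mm.

d = 87.7 mm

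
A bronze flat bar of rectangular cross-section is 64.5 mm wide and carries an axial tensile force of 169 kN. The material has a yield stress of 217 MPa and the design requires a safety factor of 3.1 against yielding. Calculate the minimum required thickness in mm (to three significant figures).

t = 37.4 mm

σ_allow = 217/3.1 = 70.00 MPa.
Required area A = F/σ_allow = 169000/70.00 = 2414 mm².
t = A/w = 2414/64.5 = 37.43 mm.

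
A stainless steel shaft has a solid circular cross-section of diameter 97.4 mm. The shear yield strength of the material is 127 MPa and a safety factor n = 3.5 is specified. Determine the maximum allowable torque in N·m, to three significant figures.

T_allow = 6580 N·m

τ_allow = 127/3.5 = 36.29 MPa.
For a solid shaft T_allow = τ_allow·πd³/16; πd³/16 = π×97.4³/16 = 181400 mm³.
T_allow = 36.29×181400 = 6.583×10^6 N·mm = 6583 N·m.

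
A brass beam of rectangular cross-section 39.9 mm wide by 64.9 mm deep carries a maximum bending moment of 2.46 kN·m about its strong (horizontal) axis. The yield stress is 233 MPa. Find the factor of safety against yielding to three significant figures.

Section modulus S = bh²/6 = 39.9×64.9²/6 = 28010 mm³.
σ = M/S = 2460000/28010 = 87.83 MPa.
n = 233/87.83 = 2.653.

n = 2.65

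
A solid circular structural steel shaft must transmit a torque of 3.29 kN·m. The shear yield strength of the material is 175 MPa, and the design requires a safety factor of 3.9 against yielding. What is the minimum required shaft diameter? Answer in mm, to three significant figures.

d = 72.0 mm

Allowable shear stress τ_allow = 175/3.9 = 44.87 MPa.
For a solid shaft τ = 16T/(πd³), so d³ = 16T/(π τ_allow) = 16×3290000/(π×44.87) = 373400 mm³.
d = (373400)^(1/3) = 72.01 mm.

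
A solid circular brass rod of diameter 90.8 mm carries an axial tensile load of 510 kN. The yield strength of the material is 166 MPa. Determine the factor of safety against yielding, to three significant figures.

n = 2.11

A = πd²/4 = 6475 mm².
σ = F/A = 510000/6475 = 78.76 MPa.
n = 166/78.76 = 2.108.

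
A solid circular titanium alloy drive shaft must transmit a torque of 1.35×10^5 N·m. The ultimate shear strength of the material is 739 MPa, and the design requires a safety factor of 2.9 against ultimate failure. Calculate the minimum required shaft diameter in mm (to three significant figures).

Allowable shear stress τ_allow = 739/2.9 = 254.8 MPa.
For a solid shaft τ = 16T/(πd³), so d³ = 16T/(π τ_allow) = 16×1.3500×10^8/(π×254.8) = 2.698×10^6 mm³.
d = (2.698×10^6)^(1/3) = 139.2 mm.

d = 139 mm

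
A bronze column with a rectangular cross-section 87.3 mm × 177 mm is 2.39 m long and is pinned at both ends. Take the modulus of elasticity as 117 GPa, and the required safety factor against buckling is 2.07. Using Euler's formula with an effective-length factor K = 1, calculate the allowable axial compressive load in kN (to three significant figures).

Buckling occurs about the weak axis: I_min = h·b³/12 = 177×87.3³/12 = 9.814×10^6 mm⁴ (b = 87.3 mm is the smaller dimension).
Effective length L_e = KL = 1×2.39 m = 2390 mm.
Euler critical load P_cr = π²EI/L_e² = π²×117000×9.814×10^6/2390² = 1.984×10^6 N.
P_allow = P_cr/n = 1.984×10^6/2.07 = 958400 N.

P_allow = 958 kN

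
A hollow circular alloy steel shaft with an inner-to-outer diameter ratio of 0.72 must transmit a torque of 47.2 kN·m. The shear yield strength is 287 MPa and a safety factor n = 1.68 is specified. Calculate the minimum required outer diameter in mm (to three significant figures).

d_o = 124 mm

τ_allow = 287/1.68 = 170.8 MPa.
For a hollow shaft τ = 16T/[πd_o³(1−k⁴)] with k = 0.72, so 1−k⁴ = 0.7313.
d_o³ = 16T/[π τ_allow (1−k⁴)] = 16×4.7200×10^7/(π×170.8×0.7313) = 1.924×10^6 mm³.
d_o = 124.4 mm.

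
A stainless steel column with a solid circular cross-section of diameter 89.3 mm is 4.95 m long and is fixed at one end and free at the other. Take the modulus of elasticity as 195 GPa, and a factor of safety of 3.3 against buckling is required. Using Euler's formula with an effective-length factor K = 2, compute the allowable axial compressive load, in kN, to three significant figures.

I = πd⁴/64 = π×89.3⁴/64 = 3.122×10^6 mm⁴.
Effective length L_e = KL = 2×4.95 m = 9900 mm.
Euler critical load P_cr = π²EI/L_e² = π²×195000×3.122×10^6/9900² = 61300 N.
P_allow = P_cr/n = 61300/3.3 = 18570 N.

P_allow = 18.6 kN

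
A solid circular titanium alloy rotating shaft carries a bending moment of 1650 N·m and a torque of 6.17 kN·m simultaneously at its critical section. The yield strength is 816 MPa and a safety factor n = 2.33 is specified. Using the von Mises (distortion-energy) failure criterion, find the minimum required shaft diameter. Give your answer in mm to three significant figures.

σ_allow = σ_y/n = 816/2.33 = 350.2 MPa.
For a solid shaft σ_b = 32M/(πd³) and τ = 16T/(πd³), so the von Mises stress is σ' = (16/πd³)·√(4M²+3T²).
√(4M²+3T²) = √(4×(1.650×10^6)² + 3×(6.170×10^6)²) = 1.118×10^7 N·mm.
d³ = 16×1.118×10^7/(π×350.2) = 162700 mm³.
d = 54.59 mm.

d = 54.6 mm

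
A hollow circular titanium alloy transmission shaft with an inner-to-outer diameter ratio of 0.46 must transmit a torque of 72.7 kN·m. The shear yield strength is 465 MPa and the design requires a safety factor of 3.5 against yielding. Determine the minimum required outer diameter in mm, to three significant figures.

τ_allow = 465/3.5 = 132.9 MPa.
For a hollow shaft τ = 16T/[πd_o³(1−k⁴)] with k = 0.46, so 1−k⁴ = 0.9552.
d_o³ = 16T/[π τ_allow (1−k⁴)] = 16×7.2700×10^7/(π×132.9×0.9552) = 2.918×10^6 mm³.
d_o = 142.9 mm.

d_o = 143 mm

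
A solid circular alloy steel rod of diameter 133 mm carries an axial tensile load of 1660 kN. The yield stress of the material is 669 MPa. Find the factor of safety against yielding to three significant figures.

n = 5.60

A = πd²/4 = 13890 mm².
σ = F/A = 1660000/13890 = 119.5 MPa.
n = 669/119.5 = 5.599.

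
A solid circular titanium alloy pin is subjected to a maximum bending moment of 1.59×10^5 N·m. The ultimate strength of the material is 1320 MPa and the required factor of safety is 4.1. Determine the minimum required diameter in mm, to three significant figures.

σ_allow = 1320/4.1 = 322.0 MPa.
For a solid circular section σ = 32M/(πd³), so d³ = 32M/(π σ_allow) = 32×1.5900×10^8/(π×322.0) = 5.030×10^6 mm³.
d = 171.3 mm.

d = 171 mm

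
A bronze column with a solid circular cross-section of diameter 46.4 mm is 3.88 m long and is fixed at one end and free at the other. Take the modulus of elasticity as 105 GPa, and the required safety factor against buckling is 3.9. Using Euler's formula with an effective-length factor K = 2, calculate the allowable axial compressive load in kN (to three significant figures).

I = πd⁴/64 = π×46.4⁴/64 = 227500 mm⁴.
Effective length L_e = KL = 2×3.88 m = 7760 mm.
Euler critical load P_cr = π²EI/L_e² = π²×105000×227500/7760² = 3916 N.
P_allow = P_cr/n = 3916/3.9 = 1004 N.

P_allow = 1.00 kN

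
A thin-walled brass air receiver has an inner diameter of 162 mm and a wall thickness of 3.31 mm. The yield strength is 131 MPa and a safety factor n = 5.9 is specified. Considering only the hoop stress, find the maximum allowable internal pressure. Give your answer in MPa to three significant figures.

p_allow = 0.907 MPa

σ_allow = 131/5.9 = 22.20 MPa.
σ_h = pD/(2t) → p_allow = 2σ_allow t/D = 2×22.20×3.31/162 = 0.9073 MPa.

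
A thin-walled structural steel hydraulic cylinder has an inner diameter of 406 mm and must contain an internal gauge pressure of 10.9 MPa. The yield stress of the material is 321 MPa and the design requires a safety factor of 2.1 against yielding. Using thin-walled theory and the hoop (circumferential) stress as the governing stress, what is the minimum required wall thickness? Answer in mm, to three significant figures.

σ_allow = 321/2.1 = 152.9 MPa.
Hoop stress σ_h = pD/(2t), so t = pD/(2σ_allow) = 10.9×406/(2×152.9) = 14.48 mm.

t = 14.5 mm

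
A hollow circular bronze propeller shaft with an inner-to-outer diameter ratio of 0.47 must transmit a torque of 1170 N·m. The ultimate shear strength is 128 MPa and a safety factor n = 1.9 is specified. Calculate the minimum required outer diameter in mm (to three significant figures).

τ_allow = 128/1.9 = 67.37 MPa.
For a hollow shaft τ = 16T/[πd_o³(1−k⁴)] with k = 0.47, so 1−k⁴ = 0.9512.
d_o³ = 16T/[π τ_allow (1−k⁴)] = 16×1170000/(π×67.37×0.9512) = 92990 mm³.
d_o = 45.30 mm.

d_o = 45.3 mm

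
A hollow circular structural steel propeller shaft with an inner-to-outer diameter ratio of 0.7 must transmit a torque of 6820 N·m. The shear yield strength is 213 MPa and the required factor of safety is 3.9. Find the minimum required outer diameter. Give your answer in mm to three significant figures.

τ_allow = 213/3.9 = 54.62 MPa.
For a hollow shaft τ = 16T/[πd_o³(1−k⁴)] with k = 0.7, so 1−k⁴ = 0.7599.
d_o³ = 16T/[π τ_allow (1−k⁴)] = 16×6820000/(π×54.62×0.7599) = 836900 mm³.
d_o = 94.24 mm.

d_o = 94.2 mm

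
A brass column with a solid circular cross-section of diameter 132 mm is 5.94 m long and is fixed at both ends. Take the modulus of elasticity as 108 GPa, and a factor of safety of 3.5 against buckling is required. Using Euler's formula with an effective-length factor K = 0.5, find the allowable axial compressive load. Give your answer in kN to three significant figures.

I = πd⁴/64 = π×132⁴/64 = 1.490×10^7 mm⁴.
Effective length L_e = KL = 0.5×5.94 m = 2970 mm.
Euler critical load P_cr = π²EI/L_e² = π²×108000×1.490×10^7/2970² = 1.801×10^6 N.
P_allow = P_cr/n = 1.801×10^6/3.5 = 514500 N.

P_allow = 515 kN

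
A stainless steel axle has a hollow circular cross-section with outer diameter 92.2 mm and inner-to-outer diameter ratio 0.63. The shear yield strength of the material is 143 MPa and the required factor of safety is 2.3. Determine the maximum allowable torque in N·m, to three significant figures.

T_allow = 8060 N·m

τ_allow = 143/2.3 = 62.17 MPa.
For a hollow shaft T_allow = τ_allow·πd_o³(1−k⁴)/16 with 1−k⁴ = 0.8425, so πd_o³(1−k⁴)/16 = 129700 mm³.
T_allow = 62.17×129700 = 8.061×10^6 N·mm = 8061 N·m.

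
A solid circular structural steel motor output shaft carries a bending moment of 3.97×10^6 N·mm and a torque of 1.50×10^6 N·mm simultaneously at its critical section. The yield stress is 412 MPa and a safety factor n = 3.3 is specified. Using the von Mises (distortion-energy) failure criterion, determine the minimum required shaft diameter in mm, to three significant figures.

d = 69.8 mm

σ_allow = σ_y/n = 412/3.3 = 124.8 MPa.
For a solid shaft σ_b = 32M/(πd³) and τ = 16T/(πd³), so the von Mises stress is σ' = (16/πd³)·√(4M²+3T²).
√(4M²+3T²) = √(4×(3.970×10^6)² + 3×(1.500×10^6)²) = 8.354×10^6 N·mm.
d³ = 16×8.354×10^6/(π×124.8) = 340800 mm³.
d = 69.85 mm.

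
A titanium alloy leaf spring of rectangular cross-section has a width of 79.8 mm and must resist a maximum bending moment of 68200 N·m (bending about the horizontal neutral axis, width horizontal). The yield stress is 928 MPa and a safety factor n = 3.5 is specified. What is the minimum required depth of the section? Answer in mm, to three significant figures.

h = 139 mm

σ_allow = 928/3.5 = 265.1 MPa.
For a rectangular section σ = 6M/(bh²), so h² = 6M/(b σ_allow) = 6×6.8200×10^7/(79.8×265.1) = 19340 mm².
h = 139.1 mm.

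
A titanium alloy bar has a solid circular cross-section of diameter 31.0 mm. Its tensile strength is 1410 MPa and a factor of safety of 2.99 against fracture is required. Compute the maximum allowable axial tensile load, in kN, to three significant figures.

F_allow = 356 kN

σ_allow = 1410/2.99 = 471.6 MPa.
A = πd²/4 = π×31.0²/4 = 754.8 mm².
F_allow = σ_allow × A = 471.6×754.8 = 355900 N.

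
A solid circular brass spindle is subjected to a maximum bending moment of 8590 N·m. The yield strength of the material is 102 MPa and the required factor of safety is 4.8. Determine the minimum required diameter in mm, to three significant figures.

σ_allow = 102/4.8 = 21.25 MPa.
For a solid circular section σ = 32M/(πd³), so d³ = 32M/(π σ_allow) = 32×8590000/(π×21.25) = 4.118×10^6 mm³.
d = 160.3 mm.

d = 160 mm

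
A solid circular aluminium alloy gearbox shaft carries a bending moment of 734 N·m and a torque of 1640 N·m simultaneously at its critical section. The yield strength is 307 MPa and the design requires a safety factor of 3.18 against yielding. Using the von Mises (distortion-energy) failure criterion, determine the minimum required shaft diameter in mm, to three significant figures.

d = 55.3 mm

σ_allow = σ_y/n = 307/3.18 = 96.54 MPa.
For a solid shaft σ_b = 32M/(πd³) and τ = 16T/(πd³), so the von Mises stress is σ' = (16/πd³)·√(4M²+3T²).
√(4M²+3T²) = √(4×(734000)² + 3×(1.640×10^6)²) = 3.197×10^6 N·mm.
d³ = 16×3.197×10^6/(π×96.54) = 168700 mm³.
d = 55.25 mm.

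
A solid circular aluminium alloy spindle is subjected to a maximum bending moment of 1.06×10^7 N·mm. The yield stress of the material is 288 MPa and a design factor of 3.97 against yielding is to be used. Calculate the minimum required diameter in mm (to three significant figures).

σ_allow = 288/3.97 = 72.54 MPa.
For a solid circular section σ = 32M/(πd³), so d³ = 32M/(π σ_allow) = 32×1.0600×10^7/(π×72.54) = 1.488×10^6 mm³.
d = 114.2 mm.

d = 114 mm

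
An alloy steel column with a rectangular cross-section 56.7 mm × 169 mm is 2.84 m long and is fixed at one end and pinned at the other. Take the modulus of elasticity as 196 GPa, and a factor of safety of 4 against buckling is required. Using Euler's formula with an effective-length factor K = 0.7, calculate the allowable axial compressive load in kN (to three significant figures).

Buckling occurs about the weak axis: I_min = h·b³/12 = 169×56.7³/12 = 2.567×10^6 mm⁴ (b = 56.7 mm is the smaller dimension).
Effective length L_e = KL = 0.7×2.84 m = 1988 mm.
Euler critical load P_cr = π²EI/L_e² = π²×196000×2.567×10^6/1988² = 1.257×10^6 N.
P_allow = P_cr/n = 1.257×10^6/4 = 314100 N.

P_allow = 314 kN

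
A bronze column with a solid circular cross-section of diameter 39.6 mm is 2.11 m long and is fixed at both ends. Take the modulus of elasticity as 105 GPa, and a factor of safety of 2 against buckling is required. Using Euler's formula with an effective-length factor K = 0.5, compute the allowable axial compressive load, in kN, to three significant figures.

P_allow = 56.2 kN

I = πd⁴/64 = π×39.6⁴/64 = 120700 mm⁴.
Effective length L_e = KL = 0.5×2.11 m = 1055 mm.
Euler critical load P_cr = π²EI/L_e² = π²×105000×120700/1055² = 112400 N.
P_allow = P_cr/n = 112400/2 = 56200 N.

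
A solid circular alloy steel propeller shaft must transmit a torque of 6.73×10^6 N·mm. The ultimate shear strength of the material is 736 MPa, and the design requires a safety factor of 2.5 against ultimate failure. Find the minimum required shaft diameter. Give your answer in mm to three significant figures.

Allowable shear stress τ_allow = 736/2.5 = 294.4 MPa.
For a solid shaft τ = 16T/(πd³), so d³ = 16T/(π τ_allow) = 16×6730000/(π×294.4) = 116400 mm³.
d = (116400)^(1/3) = 48.83 mm.

d = 48.8 mm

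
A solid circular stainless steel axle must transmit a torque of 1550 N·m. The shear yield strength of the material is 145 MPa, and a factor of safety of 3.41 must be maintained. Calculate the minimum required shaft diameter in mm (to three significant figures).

d = 57.0 mm

Allowable shear stress τ_allow = 145/3.41 = 42.52 MPa.
For a solid shaft τ = 16T/(πd³), so d³ = 16T/(π τ_allow) = 16×1550000/(π×42.52) = 185600 mm³.
d = (185600)^(1/3) = 57.05 mm.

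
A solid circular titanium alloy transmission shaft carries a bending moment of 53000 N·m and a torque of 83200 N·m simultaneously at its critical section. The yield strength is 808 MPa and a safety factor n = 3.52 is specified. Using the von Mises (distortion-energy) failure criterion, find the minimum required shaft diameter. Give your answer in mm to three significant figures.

σ_allow = σ_y/n = 808/3.52 = 229.5 MPa.
For a solid shaft σ_b = 32M/(πd³) and τ = 16T/(πd³), so the von Mises stress is σ' = (16/πd³)·√(4M²+3T²).
√(4M²+3T²) = √(4×(5.300×10^7)² + 3×(8.320×10^7)²) = 1.789×10^8 N·mm.
d³ = 16×1.789×10^8/(π×229.5) = 3.969×10^6 mm³.
d = 158.3 mm.

d = 158 mm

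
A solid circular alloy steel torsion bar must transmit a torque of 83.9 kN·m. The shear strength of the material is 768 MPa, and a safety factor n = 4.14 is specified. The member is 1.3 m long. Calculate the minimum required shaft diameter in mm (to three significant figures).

d = 132 mm

Allowable shear stress τ_allow = 768/4.14 = 185.5 MPa.
For a solid shaft τ = 16T/(πd³), so d³ = 16T/(π τ_allow) = 16×8.3900×10^7/(π×185.5) = 2.303×10^6 mm³.
d = (2.303×10^6)^(1/3) = 132.1 mm.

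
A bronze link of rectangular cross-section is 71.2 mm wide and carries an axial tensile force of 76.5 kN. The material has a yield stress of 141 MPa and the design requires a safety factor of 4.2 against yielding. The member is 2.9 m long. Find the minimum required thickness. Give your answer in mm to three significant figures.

σ_allow = 141/4.2 = 33.57 MPa.
Required area A = F/σ_allow = 76500/33.57 = 2279 mm².
t = A/w = 2279/71.2 = 32.00 mm.

t = 32.0 mm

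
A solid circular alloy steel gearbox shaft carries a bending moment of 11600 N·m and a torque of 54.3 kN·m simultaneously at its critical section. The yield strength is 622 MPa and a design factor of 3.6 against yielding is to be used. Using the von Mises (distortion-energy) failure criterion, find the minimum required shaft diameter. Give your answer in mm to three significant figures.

σ_allow = σ_y/n = 622/3.6 = 172.8 MPa.
For a solid shaft σ_b = 32M/(πd³) and τ = 16T/(πd³), so the von Mises stress is σ' = (16/πd³)·√(4M²+3T²).
√(4M²+3T²) = √(4×(1.160×10^7)² + 3×(5.430×10^7)²) = 9.687×10^7 N·mm.
d³ = 16×9.687×10^7/(π×172.8) = 2.855×10^6 mm³.
d = 141.9 mm.

d = 142 mm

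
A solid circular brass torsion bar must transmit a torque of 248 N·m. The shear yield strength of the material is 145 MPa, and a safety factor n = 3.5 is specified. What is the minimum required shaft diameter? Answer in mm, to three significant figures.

d = 31.2 mm

Allowable shear stress τ_allow = 145/3.5 = 41.43 MPa.
For a solid shaft τ = 16T/(πd³), so d³ = 16T/(π τ_allow) = 16×248000/(π×41.43) = 30490 mm³.
d = (30490)^(1/3) = 31.24 mm.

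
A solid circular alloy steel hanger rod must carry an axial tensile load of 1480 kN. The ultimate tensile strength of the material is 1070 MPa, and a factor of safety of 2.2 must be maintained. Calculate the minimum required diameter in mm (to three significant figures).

Allowable stress σ_allow = 1070/2.2 = 486.4 MPa.
Required area A = F/σ_allow = 1480000/486.4 = 3043 mm².
A = πd²/4 → d = √(4A/π) = 62.25 mm.

d = 62.2 mm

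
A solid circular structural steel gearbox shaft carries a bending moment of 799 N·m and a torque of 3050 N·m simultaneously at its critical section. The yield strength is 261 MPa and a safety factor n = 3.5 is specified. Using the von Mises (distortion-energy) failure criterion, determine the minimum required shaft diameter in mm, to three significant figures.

σ_allow = σ_y/n = 261/3.5 = 74.57 MPa.
For a solid shaft σ_b = 32M/(πd³) and τ = 16T/(πd³), so the von Mises stress is σ' = (16/πd³)·√(4M²+3T²).
√(4M²+3T²) = √(4×(799000)² + 3×(3.050×10^6)²) = 5.519×10^6 N·mm.
d³ = 16×5.519×10^6/(π×74.57) = 376900 mm³.
d = 72.24 mm.

d = 72.2 mm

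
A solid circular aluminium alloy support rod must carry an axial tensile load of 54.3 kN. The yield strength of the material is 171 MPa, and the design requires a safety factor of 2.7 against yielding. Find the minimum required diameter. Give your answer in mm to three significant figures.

Allowable stress σ_allow = 171/2.7 = 63.33 MPa.
Required area A = F/σ_allow = 54300/63.33 = 857.4 mm².
A = πd²/4 → d = √(4A/π) = 33.04 mm.

d = 33.0 mm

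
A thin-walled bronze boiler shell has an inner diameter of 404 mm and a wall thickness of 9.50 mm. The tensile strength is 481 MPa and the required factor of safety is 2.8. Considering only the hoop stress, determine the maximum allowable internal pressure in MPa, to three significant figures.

p_allow = 8.08 MPa

σ_allow = 481/2.8 = 171.8 MPa.
σ_h = pD/(2t) → p_allow = 2σ_allow t/D = 2×171.8×9.50/404 = 8.079 MPa.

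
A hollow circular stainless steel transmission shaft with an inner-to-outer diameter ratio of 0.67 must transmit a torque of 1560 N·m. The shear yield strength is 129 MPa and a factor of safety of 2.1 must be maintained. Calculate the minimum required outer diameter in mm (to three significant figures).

d_o = 54.5 mm

τ_allow = 129/2.1 = 61.43 MPa.
For a hollow shaft τ = 16T/[πd_o³(1−k⁴)] with k = 0.67, so 1−k⁴ = 0.7985.
d_o³ = 16T/[π τ_allow (1−k⁴)] = 16×1560000/(π×61.43×0.7985) = 162000 mm³.
d_o = 54.51 mm.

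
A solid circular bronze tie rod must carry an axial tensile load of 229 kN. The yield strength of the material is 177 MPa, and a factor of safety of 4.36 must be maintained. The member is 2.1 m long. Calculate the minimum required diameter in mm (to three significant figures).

d = 84.7 mm

Allowable stress σ_allow = 177/4.36 = 40.60 MPa.
Required area A = F/σ_allow = 229000/40.60 = 5641 mm².
A = πd²/4 → d = √(4A/π) = 84.75 mm.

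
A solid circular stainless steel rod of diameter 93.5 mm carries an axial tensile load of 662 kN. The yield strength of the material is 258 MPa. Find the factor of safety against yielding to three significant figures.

n = 2.68

A = πd²/4 = 6866 mm².
σ = F/A = 662000/6866 = 96.42 MPa.
n = 258/96.42 = 2.676.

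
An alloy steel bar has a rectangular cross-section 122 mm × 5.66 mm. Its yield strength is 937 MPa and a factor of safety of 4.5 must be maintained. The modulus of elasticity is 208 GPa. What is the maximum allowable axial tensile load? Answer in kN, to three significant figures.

σ_allow = 937/4.5 = 208.2 MPa.
A = 122×5.66 = 690.5 mm².
F_allow = σ_allow × A = 208.2×690.5 = 143800 N.

F_allow = 144 kN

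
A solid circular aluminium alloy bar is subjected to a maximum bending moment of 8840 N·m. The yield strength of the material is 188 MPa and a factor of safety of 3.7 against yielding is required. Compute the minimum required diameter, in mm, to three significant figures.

σ_allow = 188/3.7 = 50.81 MPa.
For a solid circular section σ = 32M/(πd³), so d³ = 32M/(π σ_allow) = 32×8840000/(π×50.81) = 1.772×10^6 mm³.
d = 121.0 mm.

d = 121 mm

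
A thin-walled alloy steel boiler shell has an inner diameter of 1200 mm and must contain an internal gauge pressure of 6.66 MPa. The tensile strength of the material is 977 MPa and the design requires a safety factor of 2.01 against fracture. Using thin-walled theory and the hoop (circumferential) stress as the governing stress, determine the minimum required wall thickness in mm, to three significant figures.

σ_allow = 977/2.01 = 486.1 MPa.
Hoop stress σ_h = pD/(2t), so t = pD/(2σ_allow) = 6.66×1200/(2×486.1) = 8.221 mm.

t = 8.22 mm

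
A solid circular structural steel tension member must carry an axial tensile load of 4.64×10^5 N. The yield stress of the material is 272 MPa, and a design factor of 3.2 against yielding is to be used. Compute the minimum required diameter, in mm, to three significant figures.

Allowable stress σ_allow = 272/3.2 = 85.00 MPa.
Required area A = F/σ_allow = 464000/85.00 = 5459 mm².
A = πd²/4 → d = √(4A/π) = 83.37 mm.

d = 83.4 mm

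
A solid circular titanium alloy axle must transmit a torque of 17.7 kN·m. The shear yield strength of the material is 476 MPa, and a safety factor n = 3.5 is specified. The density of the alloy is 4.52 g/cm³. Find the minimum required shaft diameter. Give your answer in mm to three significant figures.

Allowable shear stress τ_allow = 476/3.5 = 136.0 MPa.
For a solid shaft τ = 16T/(πd³), so d³ = 16T/(π τ_allow) = 16×1.7700×10^7/(π×136.0) = 662800 mm³.
d = (662800)^(1/3) = 87.19 mm.

d = 87.2 mm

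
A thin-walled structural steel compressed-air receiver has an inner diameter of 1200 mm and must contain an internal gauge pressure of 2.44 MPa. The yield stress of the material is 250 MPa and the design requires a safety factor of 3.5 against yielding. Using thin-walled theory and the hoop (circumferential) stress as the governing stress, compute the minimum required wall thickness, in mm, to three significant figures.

σ_allow = 250/3.5 = 71.43 MPa.
Hoop stress σ_h = pD/(2t), so t = pD/(2σ_allow) = 2.44×1200/(2×71.43) = 20.50 mm.

t = 20.5 mm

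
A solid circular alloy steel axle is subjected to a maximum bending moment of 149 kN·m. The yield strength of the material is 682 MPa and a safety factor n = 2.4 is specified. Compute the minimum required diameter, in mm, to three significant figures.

σ_allow = 682/2.4 = 284.2 MPa.
For a solid circular section σ = 32M/(πd³), so d³ = 32M/(π σ_allow) = 32×1.4900×10^8/(π×284.2) = 5.341×10^6 mm³.
d = 174.8 mm.

d = 175 mm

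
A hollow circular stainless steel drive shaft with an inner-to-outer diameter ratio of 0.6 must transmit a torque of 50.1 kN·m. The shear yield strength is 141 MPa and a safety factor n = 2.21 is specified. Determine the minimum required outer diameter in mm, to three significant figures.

d_o = 166 mm

τ_allow = 141/2.21 = 63.80 MPa.
For a hollow shaft τ = 16T/[πd_o³(1−k⁴)] with k = 0.6, so 1−k⁴ = 0.8704.
d_o³ = 16T/[π τ_allow (1−k⁴)] = 16×5.0100×10^7/(π×63.80×0.8704) = 4.595×10^6 mm³.
d_o = 166.2 mm.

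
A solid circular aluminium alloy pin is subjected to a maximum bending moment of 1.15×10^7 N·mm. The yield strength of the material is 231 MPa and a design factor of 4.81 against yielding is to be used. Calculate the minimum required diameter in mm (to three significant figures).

σ_allow = 231/4.81 = 48.02 MPa.
For a solid circular section σ = 32M/(πd³), so d³ = 32M/(π σ_allow) = 32×1.1500×10^7/(π×48.02) = 2.439×10^6 mm³.
d = 134.6 mm.

d = 135 mm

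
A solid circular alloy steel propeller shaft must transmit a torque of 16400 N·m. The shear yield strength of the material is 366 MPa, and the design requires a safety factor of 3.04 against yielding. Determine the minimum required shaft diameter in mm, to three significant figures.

Allowable shear stress τ_allow = 366/3.04 = 120.4 MPa.
For a solid shaft τ = 16T/(πd³), so d³ = 16T/(π τ_allow) = 16×1.6400×10^7/(π×120.4) = 693800 mm³.
d = (693800)^(1/3) = 88.53 mm.

d = 88.5 mm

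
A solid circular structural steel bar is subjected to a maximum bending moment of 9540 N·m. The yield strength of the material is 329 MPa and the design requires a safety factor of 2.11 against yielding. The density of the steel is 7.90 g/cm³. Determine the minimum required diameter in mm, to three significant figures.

σ_allow = 329/2.11 = 155.9 MPa.
For a solid circular section σ = 32M/(πd³), so d³ = 32M/(π σ_allow) = 32×9540000/(π×155.9) = 623200 mm³.
d = 85.42 mm.

d = 85.4 mm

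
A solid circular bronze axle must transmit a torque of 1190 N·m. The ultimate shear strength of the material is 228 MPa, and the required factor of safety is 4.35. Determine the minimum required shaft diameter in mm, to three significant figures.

d = 48.7 mm

Allowable shear stress τ_allow = 228/4.35 = 52.41 MPa.
For a solid shaft τ = 16T/(πd³), so d³ = 16T/(π τ_allow) = 16×1190000/(π×52.41) = 115600 mm³.
d = (115600)^(1/3) = 48.72 mm.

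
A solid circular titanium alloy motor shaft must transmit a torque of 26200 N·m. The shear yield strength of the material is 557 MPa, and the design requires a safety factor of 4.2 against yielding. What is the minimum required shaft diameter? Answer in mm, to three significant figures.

d = 100 mm

Allowable shear stress τ_allow = 557/4.2 = 132.6 MPa.
For a solid shaft τ = 16T/(πd³), so d³ = 16T/(π τ_allow) = 16×2.6200×10^7/(π×132.6) = 1.006×10^6 mm³.
d = (1.006×10^6)^(1/3) = 100.2 mm.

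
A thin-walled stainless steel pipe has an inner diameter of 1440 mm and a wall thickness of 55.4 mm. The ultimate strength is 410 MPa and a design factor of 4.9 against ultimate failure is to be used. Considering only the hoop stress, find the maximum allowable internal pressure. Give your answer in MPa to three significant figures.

σ_allow = 410/4.9 = 83.67 MPa.
σ_h = pD/(2t) → p_allow = 2σ_allow t/D = 2×83.67×55.4/1440 = 6.438 MPa.

p_allow = 6.44 MPa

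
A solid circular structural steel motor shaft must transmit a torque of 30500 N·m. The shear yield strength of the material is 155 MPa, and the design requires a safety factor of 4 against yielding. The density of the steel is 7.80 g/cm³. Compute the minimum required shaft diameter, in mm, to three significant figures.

d = 159 mm

Allowable shear stress τ_allow = 155/4 = 38.75 MPa.
For a solid shaft τ = 16T/(πd³), so d³ = 16T/(π τ_allow) = 16×3.0500×10^7/(π×38.75) = 4.009×10^6 mm³.
d = (4.009×10^6)^(1/3) = 158.9 mm.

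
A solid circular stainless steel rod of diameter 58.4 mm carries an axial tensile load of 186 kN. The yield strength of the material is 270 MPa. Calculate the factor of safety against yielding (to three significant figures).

A = πd²/4 = 2679 mm².
σ = F/A = 186000/2679 = 69.44 MPa.
n = 270/69.44 = 3.888.

n = 3.89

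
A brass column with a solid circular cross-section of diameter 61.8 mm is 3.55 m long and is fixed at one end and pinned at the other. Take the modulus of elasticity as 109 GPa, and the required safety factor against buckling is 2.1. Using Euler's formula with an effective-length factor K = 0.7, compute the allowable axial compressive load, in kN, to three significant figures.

I = πd⁴/64 = π×61.8⁴/64 = 716000 mm⁴.
Effective length L_e = KL = 0.7×3.55 m = 2485 mm.
Euler critical load P_cr = π²EI/L_e² = π²×109000×716000/2485² = 124700 N.
P_allow = P_cr/n = 124700/2.1 = 59400 N.

P_allow = 59.4 kN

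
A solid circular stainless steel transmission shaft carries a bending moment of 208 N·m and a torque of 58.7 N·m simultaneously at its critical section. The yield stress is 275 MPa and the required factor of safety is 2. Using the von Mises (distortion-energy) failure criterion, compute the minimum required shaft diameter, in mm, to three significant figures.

d = 25.1 mm

σ_allow = σ_y/n = 275/2 = 137.5 MPa.
For a solid shaft σ_b = 32M/(πd³) and τ = 16T/(πd³), so the von Mises stress is σ' = (16/πd³)·√(4M²+3T²).
√(4M²+3T²) = √(4×(208000)² + 3×(58700)²) = 428200 N·mm.
d³ = 16×428200/(π×137.5) = 15860 mm³.
d = 25.13 mm.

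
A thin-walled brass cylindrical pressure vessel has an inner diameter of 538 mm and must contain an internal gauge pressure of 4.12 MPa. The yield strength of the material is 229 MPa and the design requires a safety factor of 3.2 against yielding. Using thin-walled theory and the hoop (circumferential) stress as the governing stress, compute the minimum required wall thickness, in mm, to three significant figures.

t = 15.5 mm

σ_allow = 229/3.2 = 71.56 MPa.
Hoop stress σ_h = pD/(2t), so t = pD/(2σ_allow) = 4.12×538/(2×71.56) = 15.49 mm.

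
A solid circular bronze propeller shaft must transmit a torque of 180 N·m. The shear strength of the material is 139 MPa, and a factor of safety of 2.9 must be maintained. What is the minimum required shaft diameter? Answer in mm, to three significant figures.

d = 26.7 mm

Allowable shear stress τ_allow = 139/2.9 = 47.93 MPa.
For a solid shaft τ = 16T/(πd³), so d³ = 16T/(π τ_allow) = 16×180000/(π×47.93) = 19130 mm³.
d = (19130)^(1/3) = 26.74 mm.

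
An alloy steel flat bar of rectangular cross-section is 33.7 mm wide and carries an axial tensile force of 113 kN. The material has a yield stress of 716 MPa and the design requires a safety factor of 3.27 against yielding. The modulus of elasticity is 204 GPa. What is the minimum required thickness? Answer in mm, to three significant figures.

t = 15.3 mm

σ_allow = 716/3.27 = 219.0 MPa.
Required area A = F/σ_allow = 113000/219.0 = 516.1 mm².
t = A/w = 516.1/33.7 = 15.31 mm.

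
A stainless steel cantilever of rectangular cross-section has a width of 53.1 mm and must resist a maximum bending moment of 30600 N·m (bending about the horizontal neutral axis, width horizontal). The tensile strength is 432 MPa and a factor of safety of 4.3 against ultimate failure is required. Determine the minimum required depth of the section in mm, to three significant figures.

σ_allow = 432/4.3 = 100.5 MPa.
For a rectangular section σ = 6M/(bh²), so h² = 6M/(b σ_allow) = 6×3.0600×10^7/(53.1×100.5) = 34420 mm².
h = 185.5 mm.

h = 186 mm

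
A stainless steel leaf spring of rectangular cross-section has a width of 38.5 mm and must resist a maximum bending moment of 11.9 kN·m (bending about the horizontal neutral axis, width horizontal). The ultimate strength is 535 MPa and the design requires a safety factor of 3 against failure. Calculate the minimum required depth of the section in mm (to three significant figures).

σ_allow = 535/3 = 178.3 MPa.
For a rectangular section σ = 6M/(bh²), so h² = 6M/(b σ_allow) = 6×1.1900×10^7/(38.5×178.3) = 10400 mm².
h = 102.0 mm.

h = 102 mm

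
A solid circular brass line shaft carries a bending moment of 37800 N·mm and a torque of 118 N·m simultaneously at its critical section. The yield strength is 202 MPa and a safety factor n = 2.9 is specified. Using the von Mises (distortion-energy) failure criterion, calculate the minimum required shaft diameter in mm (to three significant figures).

σ_allow = σ_y/n = 202/2.9 = 69.66 MPa.
For a solid shaft σ_b = 32M/(πd³) and τ = 16T/(πd³), so the von Mises stress is σ' = (16/πd³)·√(4M²+3T²).
√(4M²+3T²) = √(4×(37800)² + 3×(118000)²) = 217900 N·mm.
d³ = 16×217900/(π×69.66) = 15930 mm³.
d = 25.16 mm.

d = 25.2 mm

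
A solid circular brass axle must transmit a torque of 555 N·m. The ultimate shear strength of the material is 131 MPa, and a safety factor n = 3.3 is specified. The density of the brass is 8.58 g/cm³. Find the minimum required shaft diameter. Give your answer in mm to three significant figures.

Allowable shear stress τ_allow = 131/3.3 = 39.70 MPa.
For a solid shaft τ = 16T/(πd³), so d³ = 16T/(π τ_allow) = 16×555000/(π×39.70) = 71200 mm³.
d = (71200)^(1/3) = 41.45 mm.

d = 41.4 mm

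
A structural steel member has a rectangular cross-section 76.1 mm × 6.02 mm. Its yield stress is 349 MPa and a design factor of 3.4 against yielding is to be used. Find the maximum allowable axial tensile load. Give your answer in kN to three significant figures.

F_allow = 47.0 kN

σ_allow = 349/3.4 = 102.6 MPa.
A = 76.1×6.02 = 458.1 mm².
F_allow = σ_allow × A = 102.6×458.1 = 47020 N.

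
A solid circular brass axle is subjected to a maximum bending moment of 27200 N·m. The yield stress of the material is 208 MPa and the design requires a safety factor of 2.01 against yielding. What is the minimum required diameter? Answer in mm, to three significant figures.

d = 139 mm

σ_allow = 208/2.01 = 103.5 MPa.
For a solid circular section σ = 32M/(πd³), so d³ = 32M/(π σ_allow) = 32×2.7200×10^7/(π×103.5) = 2.677×10^6 mm³.
d = 138.9 mm.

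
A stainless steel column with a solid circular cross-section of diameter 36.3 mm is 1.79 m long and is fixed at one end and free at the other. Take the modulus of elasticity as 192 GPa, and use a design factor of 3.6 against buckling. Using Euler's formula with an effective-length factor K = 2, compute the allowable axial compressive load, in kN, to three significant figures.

P_allow = 3.50 kN

I = πd⁴/64 = π×36.3⁴/64 = 85230 mm⁴.
Effective length L_e = KL = 2×1.79 m = 3580 mm.
Euler critical load P_cr = π²EI/L_e² = π²×192000×85230/3580² = 12600 N.
P_allow = P_cr/n = 12600/3.6 = 3500 N.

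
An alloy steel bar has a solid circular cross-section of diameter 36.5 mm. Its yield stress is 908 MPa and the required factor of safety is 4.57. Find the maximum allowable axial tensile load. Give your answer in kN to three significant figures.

σ_allow = 908/4.57 = 198.7 MPa.
A = πd²/4 = π×36.5²/4 = 1046 mm².
F_allow = σ_allow × A = 198.7×1046 = 207900 N.

F_allow = 208 kN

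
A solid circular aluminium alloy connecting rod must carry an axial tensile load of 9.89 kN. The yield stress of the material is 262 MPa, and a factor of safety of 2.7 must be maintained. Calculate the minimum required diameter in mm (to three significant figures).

d = 11.4 mm

Allowable stress σ_allow = 262/2.7 = 97.04 MPa.
Required area A = F/σ_allow = 9890.0/97.04 = 101.9 mm².
A = πd²/4 → d = √(4A/π) = 11.39 mm.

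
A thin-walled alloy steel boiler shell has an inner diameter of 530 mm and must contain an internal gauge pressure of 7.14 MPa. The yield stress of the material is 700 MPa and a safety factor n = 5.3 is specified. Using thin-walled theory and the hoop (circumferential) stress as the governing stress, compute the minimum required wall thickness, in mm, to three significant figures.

t = 14.3 mm

σ_allow = 700/5.3 = 132.1 MPa.
Hoop stress σ_h = pD/(2t), so t = pD/(2σ_allow) = 7.14×530/(2×132.1) = 14.33 mm.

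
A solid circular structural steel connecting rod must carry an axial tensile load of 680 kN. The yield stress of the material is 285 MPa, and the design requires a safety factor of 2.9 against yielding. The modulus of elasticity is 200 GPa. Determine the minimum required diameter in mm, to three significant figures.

d = 93.9 mm

Allowable stress σ_allow = 285/2.9 = 98.28 MPa.
Required area A = F/σ_allow = 680000/98.28 = 6919 mm².
A = πd²/4 → d = √(4A/π) = 93.86 mm.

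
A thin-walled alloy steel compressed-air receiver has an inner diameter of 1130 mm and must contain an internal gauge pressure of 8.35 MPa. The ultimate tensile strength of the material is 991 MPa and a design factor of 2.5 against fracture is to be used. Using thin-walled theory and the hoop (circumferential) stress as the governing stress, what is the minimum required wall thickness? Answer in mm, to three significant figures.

σ_allow = 991/2.5 = 396.4 MPa.
Hoop stress σ_h = pD/(2t), so t = pD/(2σ_allow) = 8.35×1130/(2×396.4) = 11.90 mm.

t = 11.9 mm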